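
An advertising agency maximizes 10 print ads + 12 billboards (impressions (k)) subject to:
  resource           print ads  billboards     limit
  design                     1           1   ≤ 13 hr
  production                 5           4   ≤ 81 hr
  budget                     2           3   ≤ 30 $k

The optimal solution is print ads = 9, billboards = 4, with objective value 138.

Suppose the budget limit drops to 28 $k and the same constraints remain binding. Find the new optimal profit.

Binding: design and budget. Non-binding: production (20 unused).
Slack constraints have shadow price 0 (complementary slackness).
Dual feasibility on the basic columns requires 1·y_design + 2·y_budget = 10, 1·y_design + 3·y_budget = 12.
This yields shadow prices y_design = 6, y_budget = 2.
Δz = y_budget·Δb = 2 × (-2) = -4, so new z* = 138 − 4 = 134.

134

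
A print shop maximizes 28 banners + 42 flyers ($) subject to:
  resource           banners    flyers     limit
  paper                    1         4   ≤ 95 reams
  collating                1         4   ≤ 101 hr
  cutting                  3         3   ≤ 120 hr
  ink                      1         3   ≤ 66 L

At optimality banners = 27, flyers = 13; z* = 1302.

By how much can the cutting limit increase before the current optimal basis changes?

Binding constraints: cutting, ink. The basis is B = [[3,3],[1,3]] with det 6.
Per unit increase in cutting, x* moves by d = (0.5, -0.1667).
The basis stays optimal until flyers reaches 0; allowable increase = 78 hr.

78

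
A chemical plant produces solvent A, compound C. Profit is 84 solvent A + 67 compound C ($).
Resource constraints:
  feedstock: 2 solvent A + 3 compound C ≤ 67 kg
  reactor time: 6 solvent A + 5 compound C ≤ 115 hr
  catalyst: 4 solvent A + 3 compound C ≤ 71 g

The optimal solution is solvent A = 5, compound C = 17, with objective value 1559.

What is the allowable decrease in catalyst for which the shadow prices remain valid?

1.5

Binding constraints: reactor time, catalyst. The basis is B = [[6,5],[4,3]] with det -2.
Per unit decrease in catalyst, x* moves by d = (-2.5, 3).
The basis stays optimal until feedstock becomes binding; allowable decrease = 1.5 g.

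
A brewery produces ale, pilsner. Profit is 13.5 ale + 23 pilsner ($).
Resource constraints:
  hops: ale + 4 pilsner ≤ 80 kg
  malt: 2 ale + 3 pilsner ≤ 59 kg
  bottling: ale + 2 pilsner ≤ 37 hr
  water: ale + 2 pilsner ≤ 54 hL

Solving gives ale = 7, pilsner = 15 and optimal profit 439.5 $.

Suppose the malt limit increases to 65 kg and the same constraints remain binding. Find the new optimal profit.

At the optimum: hops uses 67 of 80 (slack = 13); malt uses 59 of 59 (binding); bottling uses 37 of 37 (binding); water uses 37 of 54 (slack = 17).
By complementary slackness, y = 0 for the non-binding constraints.
The binding rows give the dual system: 2·y_malt + 1·y_bottling = 13.5 and 3·y_malt + 2·y_bottling = 23.
Solving: y_malt = 4, y_bottling = 5.5.
Δz = y_malt·Δb = 4 × (6) = 24, so new z* = 439.5 + 24 = 463.5.

463.5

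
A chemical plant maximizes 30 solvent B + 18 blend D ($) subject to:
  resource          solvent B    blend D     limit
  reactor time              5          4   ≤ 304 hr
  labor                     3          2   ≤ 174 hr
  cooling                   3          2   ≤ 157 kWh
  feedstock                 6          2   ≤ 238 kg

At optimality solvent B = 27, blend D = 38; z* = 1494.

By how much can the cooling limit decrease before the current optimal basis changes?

Binding constraints: cooling, feedstock. The basis is B = [[3,2],[6,2]] with det -6.
Per unit decrease in cooling, x* moves by d = (0.3333, -1).
The basis stays optimal until blend D reaches 0; allowable decrease = 38 kWh.

38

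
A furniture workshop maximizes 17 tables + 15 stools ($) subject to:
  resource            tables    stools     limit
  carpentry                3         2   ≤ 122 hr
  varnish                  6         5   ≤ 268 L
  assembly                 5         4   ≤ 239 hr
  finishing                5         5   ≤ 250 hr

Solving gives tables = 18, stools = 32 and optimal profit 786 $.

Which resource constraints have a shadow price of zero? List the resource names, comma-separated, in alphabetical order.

assembly, carpentry

carpentry: 118/122 (slack 4)
varnish: 268/268 (binding)
assembly: 218/239 (slack 21)
finishing: 250/250 (binding)
By complementary slackness, a constraint with positive slack has shadow price 0 → assembly, carpentry.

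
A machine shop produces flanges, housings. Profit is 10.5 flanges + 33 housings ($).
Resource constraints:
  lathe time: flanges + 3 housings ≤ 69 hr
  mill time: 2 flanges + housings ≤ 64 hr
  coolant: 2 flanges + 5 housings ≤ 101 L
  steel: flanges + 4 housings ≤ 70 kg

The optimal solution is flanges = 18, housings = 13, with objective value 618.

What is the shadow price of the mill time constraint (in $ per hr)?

Binding: coolant and steel. Non-binding: lathe time (12 unused), mill time (15 unused).
By complementary slackness, y = 0 for the non-binding constraints.
The binding rows give the dual system: 2·y_coolant + 1·y_steel = 10.5 and 5·y_coolant + 4·y_steel = 33.
→ y_coolant = 3 and y_steel = 4.5.
Shadow price of mill time = 0.

0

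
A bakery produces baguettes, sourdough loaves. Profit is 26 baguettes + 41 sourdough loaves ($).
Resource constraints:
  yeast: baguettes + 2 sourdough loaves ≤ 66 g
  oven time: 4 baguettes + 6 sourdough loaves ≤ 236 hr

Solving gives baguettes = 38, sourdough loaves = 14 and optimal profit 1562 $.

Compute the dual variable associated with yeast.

Check each constraint at x*: yeast 66/66 (tight); oven time 236/236 (tight).
The binding rows give the dual system: 1·y_yeast + 4·y_oven time = 26 and 2·y_yeast + 6·y_oven time = 41.
This yields shadow prices y_yeast = 4, y_oven time = 5.5.
Shadow price of yeast = 4.

4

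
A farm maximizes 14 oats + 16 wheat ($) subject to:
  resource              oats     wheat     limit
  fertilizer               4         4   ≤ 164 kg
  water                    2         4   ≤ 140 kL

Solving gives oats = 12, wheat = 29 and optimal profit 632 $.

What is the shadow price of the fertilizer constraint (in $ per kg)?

3

Both fertilizer and water are binding at x*.
Dual feasibility on the basic columns requires 4·y_fertilizer + 2·y_water = 14, 4·y_fertilizer + 4·y_water = 16.
This yields shadow prices y_fertilizer = 3, y_water = 1.
Shadow price of fertilizer = 3.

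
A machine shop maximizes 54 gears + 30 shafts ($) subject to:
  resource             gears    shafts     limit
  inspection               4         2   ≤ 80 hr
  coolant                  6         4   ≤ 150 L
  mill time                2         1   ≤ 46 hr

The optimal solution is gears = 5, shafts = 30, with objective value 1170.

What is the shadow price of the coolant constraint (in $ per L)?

3

At the optimum: inspection uses 80 of 80 (binding); coolant uses 150 of 150 (binding); mill time uses 40 of 46 (slack = 6).
Slack constraints have shadow price 0 (complementary slackness).
From A_Bᵀ y = c: 4·y_inspection + 6·y_coolant = 54; 2·y_inspection + 4·y_coolant = 30.
→ y_inspection = 9 and y_coolant = 3.
Shadow price of coolant = 3.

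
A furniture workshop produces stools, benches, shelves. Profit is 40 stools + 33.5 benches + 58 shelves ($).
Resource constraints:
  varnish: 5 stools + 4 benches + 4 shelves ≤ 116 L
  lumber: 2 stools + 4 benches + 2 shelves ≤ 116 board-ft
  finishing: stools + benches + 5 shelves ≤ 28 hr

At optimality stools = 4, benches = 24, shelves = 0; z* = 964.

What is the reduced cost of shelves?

-5.5

Binding: varnish and finishing. Non-binding: lumber (12 unused).
Slack constraints have shadow price 0 (complementary slackness).
From A_Bᵀ y = c: 5·y_varnish + 1·y_finishing = 40; 4·y_varnish + 1·y_finishing = 33.5.
Solving: y_varnish = 6.5, y_finishing = 7.5.
Reduced cost of shelves: c₃ − yᵀa₃ = 58 − (6.5·4 + 7.5·5) = 58 − 63.5 = -5.5.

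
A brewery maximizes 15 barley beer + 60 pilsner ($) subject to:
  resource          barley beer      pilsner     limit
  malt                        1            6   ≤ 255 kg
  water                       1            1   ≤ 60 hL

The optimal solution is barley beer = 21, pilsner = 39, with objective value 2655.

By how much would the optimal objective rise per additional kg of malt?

Check each constraint at x*: malt 255/255 (tight); water 60/60 (tight).
Dual feasibility on the basic columns requires 1·y_malt + 1·y_water = 15, 6·y_malt + 1·y_water = 60.
→ y_malt = 9 and y_water = 6.
Shadow price of malt = 9.

9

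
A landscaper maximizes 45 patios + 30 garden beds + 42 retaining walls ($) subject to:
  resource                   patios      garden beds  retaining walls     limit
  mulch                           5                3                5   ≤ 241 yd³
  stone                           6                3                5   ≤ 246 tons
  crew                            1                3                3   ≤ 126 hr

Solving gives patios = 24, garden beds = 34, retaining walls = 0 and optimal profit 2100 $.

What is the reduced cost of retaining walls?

Check each constraint at x*: mulch 222/241 (slack 19); stone 246/246 (tight); crew 126/126 (tight).
Slack constraints have shadow price 0 (complementary slackness).
Dual feasibility on the basic columns requires 6·y_stone + 1·y_crew = 45, 3·y_stone + 3·y_crew = 30.
Solving: y_stone = 7, y_crew = 3.
Reduced cost of retaining walls: c₃ − yᵀa₃ = 42 − (7·5 + 3·3) = 42 − 44 = -2.

-2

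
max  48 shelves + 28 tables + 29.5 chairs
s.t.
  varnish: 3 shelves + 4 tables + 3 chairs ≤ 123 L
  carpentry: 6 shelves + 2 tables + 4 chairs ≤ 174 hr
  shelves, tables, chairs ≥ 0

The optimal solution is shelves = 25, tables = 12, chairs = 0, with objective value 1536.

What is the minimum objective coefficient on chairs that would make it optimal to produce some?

36

At the optimum: varnish uses 123 of 123 (binding); carpentry uses 174 of 174 (binding).
The binding rows give the dual system: 3·y_varnish + 6·y_carpentry = 48 and 4·y_varnish + 2·y_carpentry = 28.
This yields shadow prices y_varnish = 4, y_carpentry = 6.
chairs enters the basis when its profit ≥ yᵀa₃ = 4·3 + 6·4 = 36.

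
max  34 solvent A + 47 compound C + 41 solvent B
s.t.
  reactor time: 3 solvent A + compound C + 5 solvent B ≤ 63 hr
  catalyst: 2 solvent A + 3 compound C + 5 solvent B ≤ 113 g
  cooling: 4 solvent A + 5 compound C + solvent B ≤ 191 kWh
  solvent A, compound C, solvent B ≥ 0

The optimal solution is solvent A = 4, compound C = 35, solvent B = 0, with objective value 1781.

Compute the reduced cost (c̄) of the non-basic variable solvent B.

-8

Check each constraint at x*: reactor time 47/63 (slack 16); catalyst 113/113 (tight); cooling 191/191 (tight).
By complementary slackness, y = 0 for the non-binding constraint.
Dual feasibility on the basic columns requires 2·y_catalyst + 4·y_cooling = 34, 3·y_catalyst + 5·y_cooling = 47.
Solving: y_catalyst = 9, y_cooling = 4.
Reduced cost of solvent B: c₃ − yᵀa₃ = 41 − (9·5 + 4·1) = 41 − 49 = -8.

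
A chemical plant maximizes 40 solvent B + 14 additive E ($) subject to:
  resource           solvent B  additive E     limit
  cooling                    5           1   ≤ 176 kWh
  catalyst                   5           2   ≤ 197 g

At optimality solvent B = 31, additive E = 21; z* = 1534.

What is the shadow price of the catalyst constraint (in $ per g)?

Check each constraint at x*: cooling 176/176 (tight); catalyst 197/197 (tight).
The binding rows give the dual system: 5·y_cooling + 5·y_catalyst = 40 and 1·y_cooling + 2·y_catalyst = 14.
This yields shadow prices y_cooling = 2, y_catalyst = 6.
Shadow price of catalyst = 6.

6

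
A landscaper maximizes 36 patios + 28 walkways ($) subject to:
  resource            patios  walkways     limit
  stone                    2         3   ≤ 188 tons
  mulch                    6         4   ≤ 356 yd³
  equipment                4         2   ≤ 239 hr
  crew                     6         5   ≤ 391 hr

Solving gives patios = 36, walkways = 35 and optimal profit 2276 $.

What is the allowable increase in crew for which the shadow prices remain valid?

6.6

Binding constraints: mulch, crew. The basis is B = [[6,4],[6,5]] with det 6.
Per unit increase in crew, x* moves by d = (-0.6667, 1).
The basis stays optimal until stone becomes binding; allowable increase = 6.6 hr.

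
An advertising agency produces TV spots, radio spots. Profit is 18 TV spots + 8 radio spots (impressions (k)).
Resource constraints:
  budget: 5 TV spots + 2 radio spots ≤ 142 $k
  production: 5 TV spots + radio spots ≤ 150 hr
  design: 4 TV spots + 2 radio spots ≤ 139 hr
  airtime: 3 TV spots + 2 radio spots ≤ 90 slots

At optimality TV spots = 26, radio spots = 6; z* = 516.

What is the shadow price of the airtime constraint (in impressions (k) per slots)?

1

Check each constraint at x*: budget 142/142 (tight); production 136/150 (slack 14); design 116/139 (slack 23); airtime 90/90 (tight).
Slack constraints have shadow price 0 (complementary slackness).
Dual feasibility on the basic columns requires 5·y_budget + 3·y_airtime = 18, 2·y_budget + 2·y_airtime = 8.
→ y_budget = 3 and y_airtime = 1.
Shadow price of airtime = 1.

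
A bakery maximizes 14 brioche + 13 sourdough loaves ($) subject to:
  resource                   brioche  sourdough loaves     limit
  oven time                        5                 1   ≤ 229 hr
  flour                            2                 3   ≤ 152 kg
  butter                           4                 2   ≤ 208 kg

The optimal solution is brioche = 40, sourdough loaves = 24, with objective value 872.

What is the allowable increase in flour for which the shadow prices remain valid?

160

Binding constraints: flour, butter. The basis is B = [[2,3],[4,2]] with det -8.
Per unit increase in flour, x* moves by d = (-0.25, 0.5).
The basis stays optimal until brioche reaches 0; allowable increase = 160 kg.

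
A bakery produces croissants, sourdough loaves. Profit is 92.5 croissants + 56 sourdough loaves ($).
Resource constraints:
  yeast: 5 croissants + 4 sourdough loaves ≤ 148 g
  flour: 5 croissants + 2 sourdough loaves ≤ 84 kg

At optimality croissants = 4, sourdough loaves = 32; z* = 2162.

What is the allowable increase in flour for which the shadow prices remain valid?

64

Binding constraints: yeast, flour. The basis is B = [[5,4],[5,2]] with det -10.
Per unit increase in flour, x* moves by d = (0.4, -0.5).
The basis stays optimal until sourdough loaves reaches 0; allowable increase = 64 kg.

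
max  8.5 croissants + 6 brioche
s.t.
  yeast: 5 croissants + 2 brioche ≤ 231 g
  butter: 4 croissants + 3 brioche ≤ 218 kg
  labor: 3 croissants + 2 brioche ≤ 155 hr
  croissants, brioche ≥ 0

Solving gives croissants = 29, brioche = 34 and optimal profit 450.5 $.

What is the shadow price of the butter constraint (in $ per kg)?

At the optimum: yeast uses 213 of 231 (slack = 18); butter uses 218 of 218 (binding); labor uses 155 of 155 (binding).
Since yeast is not tight, its dual is 0.
The binding rows give the dual system: 4·y_butter + 3·y_labor = 8.5 and 3·y_butter + 2·y_labor = 6.
Solving: y_butter = 1, y_labor = 1.5.
Shadow price of butter = 1.

1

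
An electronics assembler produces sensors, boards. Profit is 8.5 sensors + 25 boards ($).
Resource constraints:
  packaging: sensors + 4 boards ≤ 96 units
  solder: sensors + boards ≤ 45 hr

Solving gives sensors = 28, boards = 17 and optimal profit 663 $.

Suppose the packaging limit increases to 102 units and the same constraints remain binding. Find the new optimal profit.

Both packaging and solder are binding at x*.
The binding rows give the dual system: 1·y_packaging + 1·y_solder = 8.5 and 4·y_packaging + 1·y_solder = 25.
→ y_packaging = 5.5 and y_solder = 3.
Δz = y_packaging·Δb = 5.5 × (6) = 33, so new z* = 663 + 33 = 696.

696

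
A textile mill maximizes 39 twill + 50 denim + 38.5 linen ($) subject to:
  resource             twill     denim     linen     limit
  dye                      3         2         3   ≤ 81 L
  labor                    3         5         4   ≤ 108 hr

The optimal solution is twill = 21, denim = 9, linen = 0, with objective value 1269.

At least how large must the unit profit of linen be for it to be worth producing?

At the optimum: dye uses 81 of 81 (binding); labor uses 108 of 108 (binding).
The binding rows give the dual system: 3·y_dye + 3·y_labor = 39 and 2·y_dye + 5·y_labor = 50.
Solving: y_dye = 5, y_labor = 8.
linen enters the basis when its profit ≥ yᵀa₃ = 5·3 + 8·4 = 47.

47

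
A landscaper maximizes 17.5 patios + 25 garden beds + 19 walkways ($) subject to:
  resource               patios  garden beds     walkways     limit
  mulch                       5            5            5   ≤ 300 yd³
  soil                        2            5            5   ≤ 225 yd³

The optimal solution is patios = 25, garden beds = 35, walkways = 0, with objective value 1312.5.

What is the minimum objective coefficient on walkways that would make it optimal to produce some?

Both mulch and soil are binding at x*.
The binding rows give the dual system: 5·y_mulch + 2·y_soil = 17.5 and 5·y_mulch + 5·y_soil = 25.
→ y_mulch = 2.5 and y_soil = 2.5.
walkways enters the basis when its profit ≥ yᵀa₃ = 2.5·5 + 2.5·5 = 25.

25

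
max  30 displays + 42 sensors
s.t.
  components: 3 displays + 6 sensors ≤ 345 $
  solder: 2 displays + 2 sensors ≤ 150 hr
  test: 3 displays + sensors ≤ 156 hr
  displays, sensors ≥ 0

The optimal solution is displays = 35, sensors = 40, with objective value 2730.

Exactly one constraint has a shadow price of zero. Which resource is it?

components: 345/345 (binding)
solder: 150/150 (binding)
test: 145/156 (slack 11)
By complementary slackness, a constraint with positive slack has shadow price 0 → test.

test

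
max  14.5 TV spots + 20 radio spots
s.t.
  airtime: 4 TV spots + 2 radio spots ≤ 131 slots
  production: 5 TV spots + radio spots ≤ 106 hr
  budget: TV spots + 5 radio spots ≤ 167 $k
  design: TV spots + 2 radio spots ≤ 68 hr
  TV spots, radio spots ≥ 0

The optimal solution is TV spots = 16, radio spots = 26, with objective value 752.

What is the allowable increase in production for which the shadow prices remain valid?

22.5

Binding constraints: production, design. The basis is B = [[5,1],[1,2]] with det 9.
Per unit increase in production, x* moves by d = (0.2222, -0.1111).
The basis stays optimal until airtime becomes binding; allowable increase = 22.5 hr.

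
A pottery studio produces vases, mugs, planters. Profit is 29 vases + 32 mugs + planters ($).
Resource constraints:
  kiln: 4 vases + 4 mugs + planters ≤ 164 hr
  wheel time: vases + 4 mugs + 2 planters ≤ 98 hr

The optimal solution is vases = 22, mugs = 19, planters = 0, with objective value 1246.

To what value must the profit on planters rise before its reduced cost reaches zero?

9

Both kiln and wheel time are binding at x*.
Dual feasibility on the basic columns requires 4·y_kiln + 1·y_wheel time = 29, 4·y_kiln + 4·y_wheel time = 32.
→ y_kiln = 7 and y_wheel time = 1.
planters enters the basis when its profit ≥ yᵀa₃ = 7·1 + 1·2 = 9.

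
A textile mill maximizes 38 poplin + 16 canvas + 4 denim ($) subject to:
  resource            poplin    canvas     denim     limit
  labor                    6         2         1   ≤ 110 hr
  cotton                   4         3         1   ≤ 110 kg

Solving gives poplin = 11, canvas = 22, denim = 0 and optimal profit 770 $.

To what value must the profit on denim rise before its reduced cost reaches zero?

Both labor and cotton are binding at x*.
From A_Bᵀ y = c: 6·y_labor + 4·y_cotton = 38; 2·y_labor + 3·y_cotton = 16.
→ y_labor = 5 and y_cotton = 2.
denim enters the basis when its profit ≥ yᵀa₃ = 5·1 + 2·1 = 7.

7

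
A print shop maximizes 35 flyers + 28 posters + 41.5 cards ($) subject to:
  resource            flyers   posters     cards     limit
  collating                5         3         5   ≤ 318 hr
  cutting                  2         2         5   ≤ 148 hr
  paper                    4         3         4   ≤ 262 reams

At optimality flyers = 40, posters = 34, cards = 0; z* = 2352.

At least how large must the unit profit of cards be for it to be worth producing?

Binding: cutting and paper. Non-binding: collating (16 unused).
Since collating is not tight, its dual is 0.
The binding rows give the dual system: 2·y_cutting + 4·y_paper = 35 and 2·y_cutting + 3·y_paper = 28.
→ y_cutting = 3.5 and y_paper = 7.
cards enters the basis when its profit ≥ yᵀa₃ = 3.5·5 + 7·4 = 45.5.

45.5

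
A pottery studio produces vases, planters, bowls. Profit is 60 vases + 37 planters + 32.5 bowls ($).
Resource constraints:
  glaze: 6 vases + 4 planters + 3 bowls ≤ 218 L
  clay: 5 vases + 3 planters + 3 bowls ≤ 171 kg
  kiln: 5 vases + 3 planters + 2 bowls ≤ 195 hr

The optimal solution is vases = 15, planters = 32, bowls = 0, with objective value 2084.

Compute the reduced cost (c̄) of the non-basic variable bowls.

At the optimum: glaze uses 218 of 218 (binding); clay uses 171 of 171 (binding); kiln uses 171 of 195 (slack = 24).
By complementary slackness, y = 0 for the non-binding constraint.
From A_Bᵀ y = c: 6·y_glaze + 5·y_clay = 60; 4·y_glaze + 3·y_clay = 37.
Solving: y_glaze = 2.5, y_clay = 9.
Reduced cost of bowls: c₃ − yᵀa₃ = 32.5 − (2.5·3 + 9·3) = 32.5 − 34.5 = -2.

-2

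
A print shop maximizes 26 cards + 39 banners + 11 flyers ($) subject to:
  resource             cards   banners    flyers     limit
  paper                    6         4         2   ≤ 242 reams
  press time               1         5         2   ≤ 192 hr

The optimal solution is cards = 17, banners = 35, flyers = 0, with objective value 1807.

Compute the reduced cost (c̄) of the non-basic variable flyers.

-6

Check each constraint at x*: paper 242/242 (tight); press time 192/192 (tight).
Dual feasibility on the basic columns requires 6·y_paper + 1·y_press time = 26, 4·y_paper + 5·y_press time = 39.
Solving: y_paper = 3.5, y_press time = 5.
Reduced cost of flyers: c₃ − yᵀa₃ = 11 − (3.5·2 + 5·2) = 11 − 17 = -6.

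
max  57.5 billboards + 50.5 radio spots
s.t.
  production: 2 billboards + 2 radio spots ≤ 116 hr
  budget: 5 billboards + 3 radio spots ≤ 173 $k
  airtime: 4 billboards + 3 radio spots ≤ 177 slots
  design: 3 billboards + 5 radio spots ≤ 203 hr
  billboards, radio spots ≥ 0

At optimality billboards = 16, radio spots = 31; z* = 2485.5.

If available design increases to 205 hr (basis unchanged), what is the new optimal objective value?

2495.5

At the optimum: production uses 94 of 116 (slack = 22); budget uses 173 of 173 (binding); airtime uses 157 of 177 (slack = 20); design uses 203 of 203 (binding).
Slack constraints have shadow price 0 (complementary slackness).
Dual feasibility on the basic columns requires 5·y_budget + 3·y_design = 57.5, 3·y_budget + 5·y_design = 50.5.
Solving: y_budget = 8.5, y_design = 5.
Δz = y_design·Δb = 5 × (2) = 10, so new z* = 2485.5 + 10 = 2495.5.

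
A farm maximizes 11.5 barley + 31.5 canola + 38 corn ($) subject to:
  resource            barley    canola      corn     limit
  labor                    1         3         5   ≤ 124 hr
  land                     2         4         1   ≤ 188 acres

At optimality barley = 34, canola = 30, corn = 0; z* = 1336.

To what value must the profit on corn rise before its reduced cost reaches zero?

44

At the optimum: labor uses 124 of 124 (binding); land uses 188 of 188 (binding).
Dual feasibility on the basic columns requires 1·y_labor + 2·y_land = 11.5, 3·y_labor + 4·y_land = 31.5.
Solving: y_labor = 8.5, y_land = 1.5.
corn enters the basis when its profit ≥ yᵀa₃ = 8.5·5 + 1.5·1 = 44.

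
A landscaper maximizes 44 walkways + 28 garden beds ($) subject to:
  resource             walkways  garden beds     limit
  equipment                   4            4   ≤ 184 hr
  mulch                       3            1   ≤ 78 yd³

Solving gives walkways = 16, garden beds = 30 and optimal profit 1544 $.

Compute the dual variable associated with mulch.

Check each constraint at x*: equipment 184/184 (tight); mulch 78/78 (tight).
Dual feasibility on the basic columns requires 4·y_equipment + 3·y_mulch = 44, 4·y_equipment + 1·y_mulch = 28.
This yields shadow prices y_equipment = 5, y_mulch = 8.
Shadow price of mulch = 8.

8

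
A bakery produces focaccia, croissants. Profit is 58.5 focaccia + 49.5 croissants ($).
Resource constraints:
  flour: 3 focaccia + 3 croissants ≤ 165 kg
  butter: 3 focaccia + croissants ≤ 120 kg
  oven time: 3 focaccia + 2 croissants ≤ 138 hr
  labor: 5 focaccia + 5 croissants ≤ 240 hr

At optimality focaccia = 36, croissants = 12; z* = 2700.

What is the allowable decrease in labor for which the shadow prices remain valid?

Binding constraints: butter, labor. The basis is B = [[3,1],[5,5]] with det 10.
Per unit decrease in labor, x* moves by d = (0.1, -0.3).
The basis stays optimal until croissants reaches 0; allowable decrease = 40 hr.

40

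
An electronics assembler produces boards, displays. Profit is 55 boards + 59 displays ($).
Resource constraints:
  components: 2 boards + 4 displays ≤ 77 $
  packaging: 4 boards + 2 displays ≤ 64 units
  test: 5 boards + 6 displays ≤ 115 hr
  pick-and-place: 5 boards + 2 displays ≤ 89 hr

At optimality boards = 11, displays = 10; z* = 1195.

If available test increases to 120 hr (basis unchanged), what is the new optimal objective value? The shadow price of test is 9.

1240

Δb = 5, so new z* = 1195 + (9)·(5) = 1195 + 45 = 1240.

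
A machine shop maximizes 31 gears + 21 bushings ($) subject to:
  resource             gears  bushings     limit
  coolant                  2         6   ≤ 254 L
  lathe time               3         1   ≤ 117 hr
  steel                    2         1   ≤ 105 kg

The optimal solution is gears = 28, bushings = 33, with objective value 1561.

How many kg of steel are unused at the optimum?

steel used = 2·28 + 1·33 = 89; slack = 105 − 89 = 16.

16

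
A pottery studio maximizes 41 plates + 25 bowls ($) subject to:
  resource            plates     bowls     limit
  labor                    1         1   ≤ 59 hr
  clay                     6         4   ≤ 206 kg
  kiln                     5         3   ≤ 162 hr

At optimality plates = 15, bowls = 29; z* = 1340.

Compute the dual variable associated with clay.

Check each constraint at x*: labor 44/59 (slack 15); clay 206/206 (tight); kiln 162/162 (tight).
Since labor is not tight, its dual is 0.
From A_Bᵀ y = c: 6·y_clay + 5·y_kiln = 41; 4·y_clay + 3·y_kiln = 25.
Solving: y_clay = 1, y_kiln = 7.
Shadow price of clay = 1.

1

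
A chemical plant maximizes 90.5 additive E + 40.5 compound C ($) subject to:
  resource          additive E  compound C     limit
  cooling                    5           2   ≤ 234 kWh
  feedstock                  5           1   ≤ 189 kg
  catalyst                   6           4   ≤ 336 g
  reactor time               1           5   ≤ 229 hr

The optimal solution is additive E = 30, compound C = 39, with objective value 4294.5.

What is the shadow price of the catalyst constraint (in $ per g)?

At the optimum: cooling uses 228 of 234 (slack = 6); feedstock uses 189 of 189 (binding); catalyst uses 336 of 336 (binding); reactor time uses 225 of 229 (slack = 4).
Since cooling, reactor time are not tight, their duals are 0.
From A_Bᵀ y = c: 5·y_feedstock + 6·y_catalyst = 90.5; 1·y_feedstock + 4·y_catalyst = 40.5.
This yields shadow prices y_feedstock = 8.5, y_catalyst = 8.
Shadow price of catalyst = 8.

8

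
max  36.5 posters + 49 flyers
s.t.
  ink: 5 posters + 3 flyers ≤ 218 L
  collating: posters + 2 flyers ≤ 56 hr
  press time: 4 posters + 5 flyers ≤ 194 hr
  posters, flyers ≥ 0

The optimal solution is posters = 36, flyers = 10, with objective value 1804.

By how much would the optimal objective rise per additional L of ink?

0

At the optimum: ink uses 210 of 218 (slack = 8); collating uses 56 of 56 (binding); press time uses 194 of 194 (binding).
By complementary slackness, y = 0 for the non-binding constraint.
From A_Bᵀ y = c: 1·y_collating + 4·y_press time = 36.5; 2·y_collating + 5·y_press time = 49.
This yields shadow prices y_collating = 4.5, y_press time = 8.
Shadow price of ink = 0.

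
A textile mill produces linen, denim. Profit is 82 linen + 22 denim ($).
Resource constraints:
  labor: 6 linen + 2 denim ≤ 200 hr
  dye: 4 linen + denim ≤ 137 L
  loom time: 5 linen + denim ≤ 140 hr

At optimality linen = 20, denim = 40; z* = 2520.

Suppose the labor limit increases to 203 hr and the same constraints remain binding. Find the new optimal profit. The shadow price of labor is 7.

Δb = 3, so new z* = 2520 + (7)·(3) = 2520 + 21 = 2541.

2541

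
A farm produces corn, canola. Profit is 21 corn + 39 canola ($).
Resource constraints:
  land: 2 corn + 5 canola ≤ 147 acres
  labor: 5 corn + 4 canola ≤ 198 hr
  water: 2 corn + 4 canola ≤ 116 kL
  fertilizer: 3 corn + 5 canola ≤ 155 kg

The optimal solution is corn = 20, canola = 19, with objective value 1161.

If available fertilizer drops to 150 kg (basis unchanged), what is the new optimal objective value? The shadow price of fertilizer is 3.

Δb = -5, so new z* = 1161 + (3)·(-5) = 1161 − 15 = 1146.

1146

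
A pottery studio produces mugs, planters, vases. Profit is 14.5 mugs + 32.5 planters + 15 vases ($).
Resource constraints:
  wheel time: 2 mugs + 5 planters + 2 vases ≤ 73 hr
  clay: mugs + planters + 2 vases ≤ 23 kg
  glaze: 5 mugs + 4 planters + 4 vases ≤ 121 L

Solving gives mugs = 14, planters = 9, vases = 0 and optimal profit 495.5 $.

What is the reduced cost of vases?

Binding: wheel time and clay. Non-binding: glaze (15 unused).
By complementary slackness, y = 0 for the non-binding constraint.
From A_Bᵀ y = c: 2·y_wheel time + 1·y_clay = 14.5; 5·y_wheel time + 1·y_clay = 32.5.
This yields shadow prices y_wheel time = 6, y_clay = 2.5.
Reduced cost of vases: c₃ − yᵀa₃ = 15 − (6·2 + 2.5·2) = 15 − 17 = -2.

-2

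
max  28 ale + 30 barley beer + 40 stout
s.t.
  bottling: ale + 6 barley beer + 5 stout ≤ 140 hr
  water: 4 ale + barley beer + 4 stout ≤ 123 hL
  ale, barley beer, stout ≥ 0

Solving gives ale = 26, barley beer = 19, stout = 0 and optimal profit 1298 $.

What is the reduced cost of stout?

-4

Both bottling and water are binding at x*.
The binding rows give the dual system: 1·y_bottling + 4·y_water = 28 and 6·y_bottling + 1·y_water = 30.
Solving: y_bottling = 4, y_water = 6.
Reduced cost of stout: c₃ − yᵀa₃ = 40 − (4·5 + 6·4) = 40 − 44 = -4.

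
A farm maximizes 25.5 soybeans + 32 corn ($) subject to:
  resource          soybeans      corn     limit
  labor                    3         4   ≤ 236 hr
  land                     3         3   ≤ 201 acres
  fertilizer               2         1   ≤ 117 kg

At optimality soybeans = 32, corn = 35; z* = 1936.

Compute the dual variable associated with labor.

At the optimum: labor uses 236 of 236 (binding); land uses 201 of 201 (binding); fertilizer uses 99 of 117 (slack = 18).
Since fertilizer is not tight, its dual is 0.
Dual feasibility on the basic columns requires 3·y_labor + 3·y_land = 25.5, 4·y_labor + 3·y_land = 32.
Solving: y_labor = 6.5, y_land = 2.
Shadow price of labor = 6.5.

6.5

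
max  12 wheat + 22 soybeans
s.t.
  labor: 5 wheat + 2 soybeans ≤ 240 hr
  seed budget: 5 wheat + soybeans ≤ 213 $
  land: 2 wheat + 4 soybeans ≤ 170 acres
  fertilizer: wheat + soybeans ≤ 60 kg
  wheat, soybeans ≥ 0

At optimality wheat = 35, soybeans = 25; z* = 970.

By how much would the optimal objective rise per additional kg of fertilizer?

Binding: land and fertilizer. Non-binding: labor (15 unused), seed budget (13 unused).
Since labor, seed budget are not tight, their duals are 0.
From A_Bᵀ y = c: 2·y_land + 1·y_fertilizer = 12; 4·y_land + 1·y_fertilizer = 22.
→ y_land = 5 and y_fertilizer = 2.
Shadow price of fertilizer = 2.

2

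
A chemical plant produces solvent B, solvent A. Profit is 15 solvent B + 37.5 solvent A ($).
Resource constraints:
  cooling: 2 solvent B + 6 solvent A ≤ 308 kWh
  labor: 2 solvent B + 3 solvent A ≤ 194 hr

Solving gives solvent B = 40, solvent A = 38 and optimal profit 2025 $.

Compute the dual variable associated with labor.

2.5

Both cooling and labor are binding at x*.
From A_Bᵀ y = c: 2·y_cooling + 2·y_labor = 15; 6·y_cooling + 3·y_labor = 37.5.
This yields shadow prices y_cooling = 5, y_labor = 2.5.
Shadow price of labor = 2.5.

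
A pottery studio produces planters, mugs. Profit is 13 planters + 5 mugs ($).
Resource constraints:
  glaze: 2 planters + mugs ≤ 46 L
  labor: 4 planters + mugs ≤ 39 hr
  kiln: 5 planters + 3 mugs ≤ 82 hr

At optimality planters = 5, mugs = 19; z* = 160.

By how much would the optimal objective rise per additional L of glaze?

At the optimum: glaze uses 29 of 46 (slack = 17); labor uses 39 of 39 (binding); kiln uses 82 of 82 (binding).
By complementary slackness, y = 0 for the non-binding constraint.
Dual feasibility on the basic columns requires 4·y_labor + 5·y_kiln = 13, 1·y_labor + 3·y_kiln = 5.
This yields shadow prices y_labor = 2, y_kiln = 1.
Shadow price of glaze = 0.

0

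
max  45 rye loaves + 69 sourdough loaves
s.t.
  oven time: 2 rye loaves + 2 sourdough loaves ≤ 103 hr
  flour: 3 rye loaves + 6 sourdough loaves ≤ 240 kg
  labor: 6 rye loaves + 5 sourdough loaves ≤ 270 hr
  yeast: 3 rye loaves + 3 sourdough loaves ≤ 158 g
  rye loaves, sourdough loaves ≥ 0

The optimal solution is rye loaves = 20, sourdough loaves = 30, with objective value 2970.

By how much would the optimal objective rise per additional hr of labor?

At the optimum: oven time uses 100 of 103 (slack = 3); flour uses 240 of 240 (binding); labor uses 270 of 270 (binding); yeast uses 150 of 158 (slack = 8).
Slack constraints have shadow price 0 (complementary slackness).
Dual feasibility on the basic columns requires 3·y_flour + 6·y_labor = 45, 6·y_flour + 5·y_labor = 69.
→ y_flour = 9 and y_labor = 3.
Shadow price of labor = 3.

3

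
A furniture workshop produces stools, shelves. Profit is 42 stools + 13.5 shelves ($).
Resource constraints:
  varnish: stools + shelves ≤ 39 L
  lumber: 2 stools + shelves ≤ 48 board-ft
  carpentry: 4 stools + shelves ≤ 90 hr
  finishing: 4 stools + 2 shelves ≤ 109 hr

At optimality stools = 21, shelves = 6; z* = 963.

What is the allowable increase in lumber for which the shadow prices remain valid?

Binding constraints: lumber, carpentry. The basis is B = [[2,1],[4,1]] with det -2.
Per unit increase in lumber, x* moves by d = (-0.5, 2).
The basis stays optimal until finishing becomes binding; allowable increase = 6.5 board-ft.

6.5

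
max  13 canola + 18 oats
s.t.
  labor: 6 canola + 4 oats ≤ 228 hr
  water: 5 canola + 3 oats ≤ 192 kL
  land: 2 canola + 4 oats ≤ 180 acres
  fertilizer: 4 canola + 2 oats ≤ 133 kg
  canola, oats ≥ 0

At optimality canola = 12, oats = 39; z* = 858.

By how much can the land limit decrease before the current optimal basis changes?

28

Binding constraints: labor, land. The basis is B = [[6,4],[2,4]] with det 16.
Per unit decrease in land, x* moves by d = (0.25, -0.375).
The basis stays optimal until fertilizer becomes binding; allowable decrease = 28 acres.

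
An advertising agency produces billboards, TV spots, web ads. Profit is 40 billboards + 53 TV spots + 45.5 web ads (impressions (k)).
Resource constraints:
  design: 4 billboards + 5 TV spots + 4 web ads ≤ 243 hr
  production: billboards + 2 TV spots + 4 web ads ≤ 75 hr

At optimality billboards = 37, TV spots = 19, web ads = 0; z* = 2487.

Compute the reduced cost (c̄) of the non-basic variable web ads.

Check each constraint at x*: design 243/243 (tight); production 75/75 (tight).
From A_Bᵀ y = c: 4·y_design + 1·y_production = 40; 5·y_design + 2·y_production = 53.
→ y_design = 9 and y_production = 4.
Reduced cost of web ads: c₃ − yᵀa₃ = 45.5 − (9·4 + 4·4) = 45.5 − 52 = -6.5.

-6.5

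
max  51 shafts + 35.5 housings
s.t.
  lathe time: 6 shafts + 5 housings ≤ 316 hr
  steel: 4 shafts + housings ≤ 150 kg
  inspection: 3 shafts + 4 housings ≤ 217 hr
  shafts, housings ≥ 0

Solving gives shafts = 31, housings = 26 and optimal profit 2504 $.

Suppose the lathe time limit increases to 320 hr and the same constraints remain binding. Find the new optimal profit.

2530

Binding: lathe time and steel. Non-binding: inspection (20 unused).
Slack constraints have shadow price 0 (complementary slackness).
The binding rows give the dual system: 6·y_lathe time + 4·y_steel = 51 and 5·y_lathe time + 1·y_steel = 35.5.
→ y_lathe time = 6.5 and y_steel = 3.
Δz = y_lathe time·Δb = 6.5 × (4) = 26, so new z* = 2504 + 26 = 2530.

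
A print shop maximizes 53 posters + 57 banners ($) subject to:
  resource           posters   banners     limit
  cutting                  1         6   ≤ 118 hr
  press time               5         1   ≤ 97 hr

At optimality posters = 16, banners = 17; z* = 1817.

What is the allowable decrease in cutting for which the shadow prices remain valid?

98.6

Binding constraints: cutting, press time. The basis is B = [[1,6],[5,1]] with det -29.
Per unit decrease in cutting, x* moves by d = (0.0345, -0.1724).
The basis stays optimal until banners reaches 0; allowable decrease = 98.6 hr.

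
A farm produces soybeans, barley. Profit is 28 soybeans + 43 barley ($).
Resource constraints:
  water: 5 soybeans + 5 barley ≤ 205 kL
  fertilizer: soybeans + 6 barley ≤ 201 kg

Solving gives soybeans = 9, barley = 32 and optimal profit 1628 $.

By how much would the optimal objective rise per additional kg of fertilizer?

Check each constraint at x*: water 205/205 (tight); fertilizer 201/201 (tight).
The binding rows give the dual system: 5·y_water + 1·y_fertilizer = 28 and 5·y_water + 6·y_fertilizer = 43.
This yields shadow prices y_water = 5, y_fertilizer = 3.
Shadow price of fertilizer = 3.

3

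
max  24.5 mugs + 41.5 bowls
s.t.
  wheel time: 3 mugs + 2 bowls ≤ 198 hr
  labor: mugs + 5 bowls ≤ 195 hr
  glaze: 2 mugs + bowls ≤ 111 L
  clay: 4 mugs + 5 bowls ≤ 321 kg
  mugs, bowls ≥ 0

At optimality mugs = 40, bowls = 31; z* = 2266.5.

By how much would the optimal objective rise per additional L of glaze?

Check each constraint at x*: wheel time 182/198 (slack 16); labor 195/195 (tight); glaze 111/111 (tight); clay 315/321 (slack 6).
Since wheel time, clay are not tight, their duals are 0.
The binding rows give the dual system: 1·y_labor + 2·y_glaze = 24.5 and 5·y_labor + 1·y_glaze = 41.5.
→ y_labor = 6.5 and y_glaze = 9.
Shadow price of glaze = 9.

9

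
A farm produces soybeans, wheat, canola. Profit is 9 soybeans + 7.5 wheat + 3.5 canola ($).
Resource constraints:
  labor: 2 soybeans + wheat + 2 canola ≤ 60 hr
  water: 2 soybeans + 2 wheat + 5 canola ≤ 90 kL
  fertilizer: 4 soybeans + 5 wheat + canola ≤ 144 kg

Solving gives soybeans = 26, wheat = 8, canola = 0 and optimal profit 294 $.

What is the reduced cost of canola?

Check each constraint at x*: labor 60/60 (tight); water 68/90 (slack 22); fertilizer 144/144 (tight).
Since water is not tight, its dual is 0.
From A_Bᵀ y = c: 2·y_labor + 4·y_fertilizer = 9; 1·y_labor + 5·y_fertilizer = 7.5.
Solving: y_labor = 2.5, y_fertilizer = 1.
Reduced cost of canola: c₃ − yᵀa₃ = 3.5 − (2.5·2 + 1·1) = 3.5 − 6 = -2.5.

-2.5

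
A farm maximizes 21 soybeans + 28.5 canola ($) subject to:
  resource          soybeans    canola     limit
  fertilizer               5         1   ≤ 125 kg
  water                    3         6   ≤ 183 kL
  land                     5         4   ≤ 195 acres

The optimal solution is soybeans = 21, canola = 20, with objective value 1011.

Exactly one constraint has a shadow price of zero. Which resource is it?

land

fertilizer: 125/125 (binding)
water: 183/183 (binding)
land: 185/195 (slack 10)
By complementary slackness, a constraint with positive slack has shadow price 0 → land.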